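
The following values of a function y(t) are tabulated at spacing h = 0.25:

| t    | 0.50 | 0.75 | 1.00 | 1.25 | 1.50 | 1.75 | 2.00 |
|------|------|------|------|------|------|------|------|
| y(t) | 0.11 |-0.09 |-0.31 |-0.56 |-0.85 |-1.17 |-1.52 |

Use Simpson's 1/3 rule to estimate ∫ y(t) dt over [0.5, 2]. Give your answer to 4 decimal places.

h = 0.25, n = 6.
(h/3)·[y₀ + 4y₁ + 2y₂ + 4y₃ + 2y₄ + 4y₅ + y₆] = 0.083333·(-11.01) = -0.9175.

-0.9175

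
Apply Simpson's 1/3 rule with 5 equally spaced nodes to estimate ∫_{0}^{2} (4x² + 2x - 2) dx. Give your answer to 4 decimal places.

10.6667

h = (2 − 0)/4 = 0.5.
Nodes x₀,…,x₄ = 0, 0.5, 1, 1.5, 2.
f(x) = 4x² + 2x - 2: f₀=-2, f₁=0, f₂=4, f₃=10, f₄=18.
(h/3)·[f₀ + 4f₁ + 2f₂ + 4f₃ + f₄] = 0.166667·(64) = 10.6667.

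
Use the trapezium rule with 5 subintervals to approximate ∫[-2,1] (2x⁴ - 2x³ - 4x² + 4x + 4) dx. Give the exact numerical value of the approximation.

16.65408

h = (1 − (-2))/5 = 0.6.
Nodes x₀,…,x₅ = -2, -1.4, -0.8, -0.2, 0.4, 1.
f(x) = 2x⁴ - 2x³ - 4x² + 4x + 4: f₀=28, f₁=3.7312, f₂=0.0832, f₃=3.0592, f₄=4.8832, f₅=4.
(h/2)·[f₀ + 2f₁ + 2f₂ + 2f₃ + 2f₄ + f₅] = 0.3·(55.5136) = 16.65408.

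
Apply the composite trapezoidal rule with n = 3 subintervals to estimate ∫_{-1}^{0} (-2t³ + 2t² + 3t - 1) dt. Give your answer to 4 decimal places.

h = (0 − (-1))/3 = 0.333333.
Nodes t₀,…,t₃ = -1, -0.666667, -0.333333, 0.
f(t) = -2t³ + 2t² + 3t - 1: f₀=0, f₁=-1.518519, f₂=-1.703704, f₃=-1.
(h/2)·[f₀ + 2f₁ + 2f₂ + f₃] = 0.166667·(-7.444444) = -1.2407.

-1.2407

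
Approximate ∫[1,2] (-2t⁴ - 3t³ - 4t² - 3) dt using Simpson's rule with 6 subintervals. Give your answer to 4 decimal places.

h = (2 − 1)/6 = 0.166667.
Nodes t₀,…,t₆ = 1, 1.166667, 1.333333, 1.5, 1.666667, 1.833333, 2.
f(t) = -2t⁴ - 3t³ - 4t² - 3: f₀=-12, f₁=-16.913580, f₂=-23.543210, f₃=-32.25, f₄=-43.432099, f₅=-57.524691, f₆=-75.
(h/3)·[f₀ + 4f₁ + 2f₂ + 4f₃ + 2f₄ + 4f₅ + f₆] = 0.055556·(-647.703704) = -35.9835.

-35.9835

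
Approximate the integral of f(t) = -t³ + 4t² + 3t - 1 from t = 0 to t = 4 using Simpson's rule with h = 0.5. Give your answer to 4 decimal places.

41.3333

h = (4 − 0)/8 = 0.5.
Nodes t₀,…,t₈ = 0, 0.5, 1, 1.5, 2, 2.5, 3, 3.5, 4.
f(t) = -t³ + 4t² + 3t - 1: f₀=-1, f₁=1.375, f₂=5, f₃=9.125, f₄=13, f₅=15.875, f₆=17, f₇=15.625, f₈=11.
(h/3)·[f₀ + 4f₁ + 2f₂ + 4f₃ + 2f₄ + 4f₅ + 2f₆ + 4f₇ + f₈] = 0.166667·(248) = 41.3333.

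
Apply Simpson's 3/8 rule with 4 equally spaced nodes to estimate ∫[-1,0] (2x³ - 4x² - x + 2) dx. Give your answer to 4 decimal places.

h = (0 − (-1))/3 = 0.333333.
Nodes x₀,…,x₃ = -1, -0.666667, -0.333333, 0.
f(x) = 2x³ - 4x² - x + 2: f₀=-3, f₁=0.296296, f₂=1.814815, f₃=2.
(3h/8)·[f₀ + 3f₁ + 3f₂ + f₃] = 0.125·(5.333333) = 0.6667.

0.6667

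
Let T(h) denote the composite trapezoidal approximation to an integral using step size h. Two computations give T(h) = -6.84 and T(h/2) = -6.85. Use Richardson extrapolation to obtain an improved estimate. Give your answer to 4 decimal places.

R = (4·T(h/2) − T(h)) / 3 = (4·(-6.85) − (-6.84))/3 = (-20.56)/3 = -6.8533.

-6.8533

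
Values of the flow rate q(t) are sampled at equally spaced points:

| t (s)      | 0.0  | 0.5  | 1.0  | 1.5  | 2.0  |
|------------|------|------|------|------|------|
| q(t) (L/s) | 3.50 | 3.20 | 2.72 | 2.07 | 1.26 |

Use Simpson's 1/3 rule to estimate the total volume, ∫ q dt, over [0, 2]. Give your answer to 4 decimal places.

h = 0.5, n = 4.
(h/3)·[y₀ + 4y₁ + 2y₂ + 4y₃ + y₄] = 0.166667·(31.28) = 5.2133.

5.2133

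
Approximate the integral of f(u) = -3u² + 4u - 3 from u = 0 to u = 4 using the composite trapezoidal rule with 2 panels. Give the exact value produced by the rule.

h = (4 − 0)/2 = 2.
Nodes u₀,…,u₂ = 0, 2, 4.
f(u) = -3u² + 4u - 3: f₀=-3, f₁=-7, f₂=-35.
(h/2)·[f₀ + 2f₁ + f₂] = 1·(-52) = -52.

-52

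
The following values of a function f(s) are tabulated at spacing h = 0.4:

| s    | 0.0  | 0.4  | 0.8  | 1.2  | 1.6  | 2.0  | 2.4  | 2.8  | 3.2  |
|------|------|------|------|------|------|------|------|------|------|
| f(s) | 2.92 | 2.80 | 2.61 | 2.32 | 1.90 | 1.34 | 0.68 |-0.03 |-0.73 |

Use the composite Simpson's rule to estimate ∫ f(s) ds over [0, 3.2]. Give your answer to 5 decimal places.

h = 0.4, n = 8.
(h/3)·[y₀ + 4y₁ + 2y₂ + 4y₃ + 2y₄ + 4y₅ + 2y₆ + 4y₇ + y₈] = 0.133333·(38.29) = 5.10533.

5.10533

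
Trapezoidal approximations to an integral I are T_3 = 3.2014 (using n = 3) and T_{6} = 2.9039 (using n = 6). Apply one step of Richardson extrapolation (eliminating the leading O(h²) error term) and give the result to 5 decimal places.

2.80473

R = (4·T_{6} − T_3) / 3 = (4·2.9039 − 3.2014)/3 = (8.4142)/3 = 2.80473.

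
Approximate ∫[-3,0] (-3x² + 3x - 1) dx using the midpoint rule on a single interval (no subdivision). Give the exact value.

-36.75

M = (b−a)·f(-1.5) = 3·(-12.25) = -36.75.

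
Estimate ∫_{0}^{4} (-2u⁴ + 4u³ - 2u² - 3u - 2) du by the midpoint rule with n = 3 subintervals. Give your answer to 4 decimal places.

h = (4 − 0)/3 = 1.333333.
Midpoints m₁,…,m₃ = 0.666667, 2, 3.333333.
f(m₁)=-4.098765, f(m₂)=-16, f(m₃)=-132.987654.
h·[f(m₁) + f(m₂) + f(m₃)] = 1.333333·(-153.086420) = -204.1152.

-204.1152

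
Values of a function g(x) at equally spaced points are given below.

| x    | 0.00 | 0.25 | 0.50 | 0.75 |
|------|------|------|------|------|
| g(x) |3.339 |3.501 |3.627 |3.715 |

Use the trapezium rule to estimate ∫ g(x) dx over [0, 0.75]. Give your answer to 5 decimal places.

2.66375

h = 0.25, n = 3.
(h/2)·[y₀ + 2y₁ + 2y₂ + y₃] = 0.125·(21.310) = 2.66375.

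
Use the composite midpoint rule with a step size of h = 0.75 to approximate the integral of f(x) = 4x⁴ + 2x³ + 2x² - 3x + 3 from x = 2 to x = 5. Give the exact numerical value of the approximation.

h = (5 − 2)/4 = 0.75.
Midpoints m₁,…,m₄ = 2.375, 3.125, 3.875, 4.625.
f(m₁)=161.2158203125, f(m₂)=455.6611328125, f(m₃)=1039.6533203125, f(m₄)=2060.0048828125.
h·[f(m₁) + f(m₂) + f(m₃) + f(m₄)] = 0.75·(3716.53515625) = 2787.4013671875.

2787.4013671875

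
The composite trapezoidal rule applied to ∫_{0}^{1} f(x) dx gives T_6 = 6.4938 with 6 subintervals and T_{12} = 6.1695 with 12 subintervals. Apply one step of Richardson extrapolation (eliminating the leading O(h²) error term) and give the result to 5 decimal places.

R = (4·T_{12} − T_6) / 3 = (4·6.1695 − 6.4938)/3 = (18.1842)/3 = 6.06140.

6.06140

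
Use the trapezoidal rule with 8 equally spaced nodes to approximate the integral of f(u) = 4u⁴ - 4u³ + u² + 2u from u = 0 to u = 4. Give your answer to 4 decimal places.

623.3336

h = (4 − 0)/7 = 0.571429.
Nodes u₀,…,u₇ = 0, 0.571429, 1.142857, 1.714286, 2.285714, 2.857143, 3.428571, 4.
f(u) = 4u⁴ - 4u³ + u² + 2u: f₀=0, f₁=1.149521, f₂=4.444815, f₃=20.761349, f₄=71.210329, f₅=187.138692, f₆=410.129113, f₇=792.
(h/2)·[f₀ + 2f₁ + 2f₂ + 2f₃ + 2f₄ + 2f₅ + 2f₆ + f₇] = 0.285714·(2181.667638) = 623.3336.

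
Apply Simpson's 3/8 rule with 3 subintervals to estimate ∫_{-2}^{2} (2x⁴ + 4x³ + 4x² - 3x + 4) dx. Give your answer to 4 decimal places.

h = (2 − (-2))/3 = 1.333333.
Nodes x₀,…,x₃ = -2, -0.666667, 0.666667, 2.
f(x) = 2x⁴ + 4x³ + 4x² - 3x + 4: f₀=26, f₁=6.987654, f₂=5.358025, f₃=78.
(3h/8)·[f₀ + 3f₁ + 3f₂ + f₃] = 0.5·(141.037037) = 70.5185.

70.5185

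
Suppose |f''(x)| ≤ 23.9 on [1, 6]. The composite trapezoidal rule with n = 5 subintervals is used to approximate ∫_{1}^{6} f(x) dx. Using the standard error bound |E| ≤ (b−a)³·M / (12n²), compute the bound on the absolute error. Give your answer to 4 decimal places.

9.9583

|E| ≤ (5)³·23.9 / (12·5²) = 2987.5/300 = 9.9583.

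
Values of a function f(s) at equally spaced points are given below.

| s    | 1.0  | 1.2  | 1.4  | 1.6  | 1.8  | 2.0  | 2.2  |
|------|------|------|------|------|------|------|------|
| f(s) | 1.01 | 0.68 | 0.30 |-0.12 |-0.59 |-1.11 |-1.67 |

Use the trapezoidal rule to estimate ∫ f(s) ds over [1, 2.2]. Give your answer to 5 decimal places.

h = 0.2, n = 6.
(h/2)·[y₀ + 2y₁ + 2y₂ + 2y₃ + 2y₄ + 2y₅ + y₆] = 0.1·(-2.34) = -0.23400.

-0.23400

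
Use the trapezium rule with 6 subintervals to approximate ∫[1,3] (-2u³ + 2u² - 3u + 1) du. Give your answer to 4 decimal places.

h = (3 − 1)/6 = 0.333333.
Nodes u₀,…,u₆ = 1, 1.333333, 1.666667, 2, 2.333333, 2.666667, 3.
f(u) = -2u³ + 2u² - 3u + 1: f₀=-2, f₁=-4.185185, f₂=-7.703704, f₃=-13, f₄=-20.518519, f₅=-30.703704, f₆=-44.
(h/2)·[f₀ + 2f₁ + 2f₂ + 2f₃ + 2f₄ + 2f₅ + f₆] = 0.166667·(-198.222222) = -33.0370.

-33.0370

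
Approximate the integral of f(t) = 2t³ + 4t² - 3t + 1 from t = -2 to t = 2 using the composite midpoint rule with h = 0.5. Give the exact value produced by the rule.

25

h = (2 − (-2))/8 = 0.5.
Midpoints m₁,…,m₈ = -1.75, -1.25, -0.75, -0.25, 0.25, 0.75, 1.25, 1.75.
f(m₁)=7.78125, f(m₂)=7.09375, f(m₃)=4.65625, f(m₄)=1.96875, f(m₅)=0.53125, f(m₆)=1.84375, f(m₇)=7.40625, f(m₈)=18.71875.
h·[f(m₁) + f(m₂) + f(m₃) + f(m₄) + f(m₅) + f(m₆) + f(m₇) + f(m₈)] = 0.5·(50) = 25.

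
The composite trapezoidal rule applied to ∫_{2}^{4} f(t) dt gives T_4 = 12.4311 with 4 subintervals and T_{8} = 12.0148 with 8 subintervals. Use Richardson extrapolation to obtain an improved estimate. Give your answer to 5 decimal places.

11.87603

R = (4·T_{8} − T_4) / 3 = (4·12.0148 − 12.4311)/3 = (35.6281)/3 = 11.87603.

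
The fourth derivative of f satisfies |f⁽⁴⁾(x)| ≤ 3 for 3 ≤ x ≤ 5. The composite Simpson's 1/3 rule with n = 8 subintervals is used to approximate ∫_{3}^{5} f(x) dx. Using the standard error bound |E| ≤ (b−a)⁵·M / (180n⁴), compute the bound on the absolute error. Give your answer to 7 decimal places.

|E| ≤ (2)⁵·3 / (180·8⁴) = 96/737280 = 0.0001302.

0.0001302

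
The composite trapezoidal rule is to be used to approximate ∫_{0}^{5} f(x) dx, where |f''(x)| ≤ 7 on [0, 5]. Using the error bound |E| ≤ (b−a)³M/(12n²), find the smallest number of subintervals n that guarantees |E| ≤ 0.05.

Need 875/(12n²) ≤ 0.05.
n² ≥ 875/(12·0.05) = 1458.33 ⇒ n ≥ 38.1881, so the smallest n is 39.

39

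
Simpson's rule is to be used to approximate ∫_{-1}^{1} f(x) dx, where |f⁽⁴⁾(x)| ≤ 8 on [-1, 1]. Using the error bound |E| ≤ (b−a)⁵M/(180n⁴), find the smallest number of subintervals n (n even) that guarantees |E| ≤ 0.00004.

Need 256/(180n⁴) ≤ 0.00004.
n⁴ ≥ 256/(180·0.00004) = 35555.6 ⇒ n ≥ 13.7318, so the smallest even n is 14. (n must be even for Simpson's rule.)

14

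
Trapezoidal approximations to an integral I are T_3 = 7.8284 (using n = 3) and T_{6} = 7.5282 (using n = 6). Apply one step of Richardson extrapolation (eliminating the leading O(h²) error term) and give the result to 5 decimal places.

7.42813

R = (4·T_{6} − T_3) / 3 = (4·7.5282 − 7.8284)/3 = (22.2844)/3 = 7.42813.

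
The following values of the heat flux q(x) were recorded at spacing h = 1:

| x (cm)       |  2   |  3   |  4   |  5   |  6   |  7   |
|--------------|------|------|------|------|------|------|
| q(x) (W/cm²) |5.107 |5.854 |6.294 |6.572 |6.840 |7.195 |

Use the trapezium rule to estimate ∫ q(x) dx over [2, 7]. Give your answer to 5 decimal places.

h = 1, n = 5.
(h/2)·[y₀ + 2y₁ + 2y₂ + 2y₃ + 2y₄ + y₅] = 0.5·(63.422) = 31.71100.

31.71100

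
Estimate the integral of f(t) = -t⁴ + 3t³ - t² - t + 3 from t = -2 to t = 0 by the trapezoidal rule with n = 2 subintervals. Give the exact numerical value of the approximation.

h = (0 − (-2))/2 = 1.
Nodes t₀,…,t₂ = -2, -1, 0.
f(t) = -t⁴ + 3t³ - t² - t + 3: f₀=-39, f₁=-1, f₂=3.
(h/2)·[f₀ + 2f₁ + f₂] = 0.5·(-38) = -19.

-19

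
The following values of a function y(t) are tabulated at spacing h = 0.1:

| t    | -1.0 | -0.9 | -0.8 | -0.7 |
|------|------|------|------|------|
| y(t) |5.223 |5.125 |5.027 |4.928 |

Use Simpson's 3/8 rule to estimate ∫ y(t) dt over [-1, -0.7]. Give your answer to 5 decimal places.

1.52276

h = 0.1, n = 3.
(3h/8)·[y₀ + 3y₁ + 3y₂ + y₃] = 0.0375·(40.607) = 1.52276.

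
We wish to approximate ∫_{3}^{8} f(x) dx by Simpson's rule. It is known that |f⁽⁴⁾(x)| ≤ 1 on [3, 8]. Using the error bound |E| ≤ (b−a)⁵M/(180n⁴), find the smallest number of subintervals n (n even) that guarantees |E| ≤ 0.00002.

32

Need 3125/(180n⁴) ≤ 0.00002.
n⁴ ≥ 3125/(180·0.00002) = 868056 ⇒ n ≥ 30.5237, so the smallest even n is 32. (n must be even for Simpson's rule.)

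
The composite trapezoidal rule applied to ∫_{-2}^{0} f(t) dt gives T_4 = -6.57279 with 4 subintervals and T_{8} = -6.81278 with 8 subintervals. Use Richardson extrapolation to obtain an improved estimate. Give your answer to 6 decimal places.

-6.892777

R = (4·T_{8} − T_4) / 3 = (4·(-6.81278) − (-6.57279))/3 = (-20.67833)/3 = -6.892777.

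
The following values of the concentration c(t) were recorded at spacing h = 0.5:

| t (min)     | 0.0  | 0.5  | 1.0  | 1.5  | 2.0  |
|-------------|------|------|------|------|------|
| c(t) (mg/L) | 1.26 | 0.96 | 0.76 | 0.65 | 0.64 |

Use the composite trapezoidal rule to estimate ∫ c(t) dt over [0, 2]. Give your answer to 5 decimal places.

h = 0.5, n = 4.
(h/2)·[y₀ + 2y₁ + 2y₂ + 2y₃ + y₄] = 0.25·(6.64) = 1.66000.

1.66000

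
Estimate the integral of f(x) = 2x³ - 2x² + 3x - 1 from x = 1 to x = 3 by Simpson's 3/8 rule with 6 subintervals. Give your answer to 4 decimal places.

32.6667

h = (3 − 1)/6 = 0.333333.
Nodes x₀,…,x₆ = 1, 1.333333, 1.666667, 2, 2.333333, 2.666667, 3.
f(x) = 2x³ - 2x² + 3x - 1: f₀=2, f₁=4.185185, f₂=7.703704, f₃=13, f₄=20.518519, f₅=30.703704, f₆=44.
(3h/8)·[f₀ + 3f₁ + 3f₂ + 2f₃ + 3f₄ + 3f₅ + f₆] = 0.125·(261.333333) = 32.6667.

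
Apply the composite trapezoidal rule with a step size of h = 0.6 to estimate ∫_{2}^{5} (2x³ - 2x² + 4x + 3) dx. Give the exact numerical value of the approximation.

h = (5 − 2)/5 = 0.6.
Nodes x₀,…,x₅ = 2, 2.6, 3.2, 3.8, 4.4, 5.
f(x) = 2x³ - 2x² + 4x + 3: f₀=19, f₁=35.032, f₂=60.856, f₃=99.064, f₄=152.248, f₅=223.
(h/2)·[f₀ + 2f₁ + 2f₂ + 2f₃ + 2f₄ + f₅] = 0.3·(936.4) = 280.92.

280.92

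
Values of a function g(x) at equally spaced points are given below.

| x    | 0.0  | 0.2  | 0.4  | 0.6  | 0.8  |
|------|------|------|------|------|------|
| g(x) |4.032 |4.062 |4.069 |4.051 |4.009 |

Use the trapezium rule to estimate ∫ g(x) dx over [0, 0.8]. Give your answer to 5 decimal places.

3.24050

h = 0.2, n = 4.
(h/2)·[y₀ + 2y₁ + 2y₂ + 2y₃ + y₄] = 0.1·(32.405) = 3.24050.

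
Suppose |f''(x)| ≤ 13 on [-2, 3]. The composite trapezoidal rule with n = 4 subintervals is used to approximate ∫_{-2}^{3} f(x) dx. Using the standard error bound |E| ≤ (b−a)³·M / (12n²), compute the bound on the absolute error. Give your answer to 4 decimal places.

8.4635

|E| ≤ (5)³·13 / (12·4²) = 1625/192 = 8.4635.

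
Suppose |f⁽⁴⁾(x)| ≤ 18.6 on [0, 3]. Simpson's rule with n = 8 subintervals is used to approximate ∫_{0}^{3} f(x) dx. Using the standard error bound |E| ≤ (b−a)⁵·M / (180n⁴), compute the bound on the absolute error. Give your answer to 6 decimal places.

0.006130

|E| ≤ (3)⁵·18.6 / (180·8⁴) = 4519.8/737280 = 0.006130.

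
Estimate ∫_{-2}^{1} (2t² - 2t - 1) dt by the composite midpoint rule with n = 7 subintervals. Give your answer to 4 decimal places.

h = (1 − (-2))/7 = 0.428571.
Midpoints m₁,…,m₇ = -1.785714, -1.357143, -0.928571, -0.5, -0.071429, 0.357143, 0.785714.
f(m₁)=8.948980, f(m₂)=5.397959, f(m₃)=2.581633, f(m₄)=0.5, f(m₅)=-0.846939, f(m₆)=-1.459184, f(m₇)=-1.336735.
h·[f(m₁) + f(m₂) + f(m₃) + f(m₄) + f(m₅) + f(m₆) + f(m₇)] = 0.428571·(13.785714) = 5.9082.

5.9082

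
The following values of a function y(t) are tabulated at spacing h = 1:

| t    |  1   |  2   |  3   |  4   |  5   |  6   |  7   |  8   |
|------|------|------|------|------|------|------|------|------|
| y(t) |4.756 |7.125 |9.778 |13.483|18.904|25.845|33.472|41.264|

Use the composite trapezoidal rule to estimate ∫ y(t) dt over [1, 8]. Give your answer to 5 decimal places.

h = 1, n = 7.
(h/2)·[y₀ + 2y₁ + 2y₂ + 2y₃ + 2y₄ + 2y₅ + 2y₆ + y₇] = 0.5·(263.234) = 131.61700.

131.61700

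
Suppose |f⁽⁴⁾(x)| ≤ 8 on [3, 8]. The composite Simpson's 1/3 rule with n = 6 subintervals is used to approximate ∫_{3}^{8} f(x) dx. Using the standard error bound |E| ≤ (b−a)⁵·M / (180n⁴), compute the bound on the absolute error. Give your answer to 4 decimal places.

|E| ≤ (5)⁵·8 / (180·6⁴) = 25000/233280 = 0.1072.

0.1072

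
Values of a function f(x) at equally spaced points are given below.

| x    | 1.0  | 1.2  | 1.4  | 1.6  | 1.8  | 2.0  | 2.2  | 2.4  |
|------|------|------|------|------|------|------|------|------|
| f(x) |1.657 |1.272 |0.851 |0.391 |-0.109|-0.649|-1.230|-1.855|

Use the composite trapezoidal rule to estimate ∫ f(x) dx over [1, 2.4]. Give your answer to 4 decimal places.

h = 0.2, n = 7.
(h/2)·[y₀ + 2y₁ + 2y₂ + 2y₃ + 2y₄ + 2y₅ + 2y₆ + y₇] = 0.1·(0.854) = 0.0854.

0.0854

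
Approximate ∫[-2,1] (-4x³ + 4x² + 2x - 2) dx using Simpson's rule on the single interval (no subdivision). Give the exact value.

18

S = (b−a)/6 · [f(-2) + 4f(-0.5) + f(1)] = 0.5·[42 + 4·(-1.5) + 0] = 18.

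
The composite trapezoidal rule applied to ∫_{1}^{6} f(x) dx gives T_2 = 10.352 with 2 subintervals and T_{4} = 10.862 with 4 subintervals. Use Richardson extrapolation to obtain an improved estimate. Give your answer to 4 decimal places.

R = (4·T_{4} − T_2) / 3 = (4·10.862 − 10.352)/3 = (33.096)/3 = 11.0320.

11.0320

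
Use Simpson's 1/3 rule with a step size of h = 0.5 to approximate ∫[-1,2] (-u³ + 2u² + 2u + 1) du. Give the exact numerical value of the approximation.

h = (2 − (-1))/6 = 0.5.
Nodes u₀,…,u₆ = -1, -0.5, 0, 0.5, 1, 1.5, 2.
f(u) = -u³ + 2u² + 2u + 1: f₀=2, f₁=0.625, f₂=1, f₃=2.375, f₄=4, f₅=5.125, f₆=5.
(h/3)·[f₀ + 4f₁ + 2f₂ + 4f₃ + 2f₄ + 4f₅ + f₆] = 0.166667·(49.5) = 8.25.

8.25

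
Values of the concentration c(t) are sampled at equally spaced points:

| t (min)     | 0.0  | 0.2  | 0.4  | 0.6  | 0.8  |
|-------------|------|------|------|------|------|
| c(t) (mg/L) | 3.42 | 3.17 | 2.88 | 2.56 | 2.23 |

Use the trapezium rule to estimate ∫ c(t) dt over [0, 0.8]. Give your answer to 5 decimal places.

2.28700

h = 0.2, n = 4.
(h/2)·[y₀ + 2y₁ + 2y₂ + 2y₃ + y₄] = 0.1·(22.87) = 2.28700.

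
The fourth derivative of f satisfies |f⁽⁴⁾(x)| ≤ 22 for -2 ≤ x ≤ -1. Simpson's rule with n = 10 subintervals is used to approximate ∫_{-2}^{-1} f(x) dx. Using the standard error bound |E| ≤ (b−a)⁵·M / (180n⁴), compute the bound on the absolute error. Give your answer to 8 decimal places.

|E| ≤ (1)⁵·22 / (180·10⁴) = 22/1800000 = 0.00001222.

0.00001222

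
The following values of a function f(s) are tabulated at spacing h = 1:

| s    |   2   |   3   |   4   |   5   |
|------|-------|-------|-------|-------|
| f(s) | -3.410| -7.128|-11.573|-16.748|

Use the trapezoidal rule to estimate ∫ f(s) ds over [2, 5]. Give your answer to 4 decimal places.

h = 1, n = 3.
(h/2)·[y₀ + 2y₁ + 2y₂ + y₃] = 0.5·(-57.560) = -28.7800.

-28.7800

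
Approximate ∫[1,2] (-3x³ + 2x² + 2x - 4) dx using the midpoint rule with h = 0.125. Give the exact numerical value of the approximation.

h = (2 − 1)/8 = 0.125.
Midpoints m₁,…,m₈ = 1.0625, 1.1875, 1.3125, 1.4375, 1.5625, 1.6875, 1.8125, 1.9375.
f(m₁)=-3.215576171875, f(m₂)=-3.828369140625, f(m₃)=-4.712646484375, f(m₄)=-5.903564453125, f(m₅)=-7.436279296875, f(m₆)=-9.345947265625, f(m₇)=-11.667724609375, f(m₈)=-14.436767578125.
h·[f(m₁) + f(m₂) + f(m₃) + f(m₄) + f(m₅) + f(m₆) + f(m₇) + f(m₈)] = 0.125·(-60.546875) = -7.568359375.

-7.568359375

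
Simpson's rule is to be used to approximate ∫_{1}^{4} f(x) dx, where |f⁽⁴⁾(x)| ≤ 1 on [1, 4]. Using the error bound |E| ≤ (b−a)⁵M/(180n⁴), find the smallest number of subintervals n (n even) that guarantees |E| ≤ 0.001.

8

Need 243/(180n⁴) ≤ 0.001.
n⁴ ≥ 243/(180·0.001) = 1350 ⇒ n ≥ 6.0615, so the smallest even n is 8. (n must be even for Simpson's rule.)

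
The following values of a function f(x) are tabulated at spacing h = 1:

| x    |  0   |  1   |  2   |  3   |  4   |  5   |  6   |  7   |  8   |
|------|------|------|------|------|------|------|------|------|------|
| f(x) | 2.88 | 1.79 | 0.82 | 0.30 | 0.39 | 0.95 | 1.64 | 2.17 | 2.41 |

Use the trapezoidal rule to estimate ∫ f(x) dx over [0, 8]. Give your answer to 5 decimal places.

10.70500

h = 1, n = 8.
(h/2)·[y₀ + 2y₁ + 2y₂ + 2y₃ + 2y₄ + 2y₅ + 2y₆ + 2y₇ + y₈] = 0.5·(21.41) = 10.70500.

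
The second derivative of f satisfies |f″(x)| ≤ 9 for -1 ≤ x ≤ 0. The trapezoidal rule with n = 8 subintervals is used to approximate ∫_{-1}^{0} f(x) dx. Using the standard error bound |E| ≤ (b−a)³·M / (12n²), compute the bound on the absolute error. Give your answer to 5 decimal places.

|E| ≤ (1)³·9 / (12·8²) = 9/768 = 0.01172.

0.01172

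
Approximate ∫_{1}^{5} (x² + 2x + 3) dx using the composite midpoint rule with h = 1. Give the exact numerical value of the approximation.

77

h = (5 − 1)/4 = 1.
Midpoints m₁,…,m₄ = 1.5, 2.5, 3.5, 4.5.
f(m₁)=8.25, f(m₂)=14.25, f(m₃)=22.25, f(m₄)=32.25.
h·[f(m₁) + f(m₂) + f(m₃) + f(m₄)] = 1·(77) = 77.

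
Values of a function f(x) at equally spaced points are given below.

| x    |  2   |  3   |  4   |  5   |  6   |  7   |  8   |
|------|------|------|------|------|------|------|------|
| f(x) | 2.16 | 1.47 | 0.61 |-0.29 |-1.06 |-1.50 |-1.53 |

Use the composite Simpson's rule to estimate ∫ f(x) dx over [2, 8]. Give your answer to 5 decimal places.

h = 1, n = 6.
(h/3)·[y₀ + 4y₁ + 2y₂ + 4y₃ + 2y₄ + 4y₅ + y₆] = 0.333333·(-1.55) = -0.51667.

-0.51667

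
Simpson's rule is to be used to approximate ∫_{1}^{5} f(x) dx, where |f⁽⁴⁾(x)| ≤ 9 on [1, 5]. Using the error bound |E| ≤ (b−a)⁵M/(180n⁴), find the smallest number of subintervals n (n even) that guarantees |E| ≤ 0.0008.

Need 9216/(180n⁴) ≤ 0.0008.
n⁴ ≥ 9216/(180·0.0008) = 64000 ⇒ n ≥ 15.9054, so the smallest even n is 16. (n must be even for Simpson's rule.)

16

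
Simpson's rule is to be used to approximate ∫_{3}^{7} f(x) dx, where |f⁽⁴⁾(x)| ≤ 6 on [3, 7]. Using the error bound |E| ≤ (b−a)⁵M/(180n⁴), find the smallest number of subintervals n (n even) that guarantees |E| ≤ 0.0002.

22

Need 6144/(180n⁴) ≤ 0.0002.
n⁴ ≥ 6144/(180·0.0002) = 170667 ⇒ n ≥ 20.3253, so the smallest even n is 22. (n must be even for Simpson's rule.)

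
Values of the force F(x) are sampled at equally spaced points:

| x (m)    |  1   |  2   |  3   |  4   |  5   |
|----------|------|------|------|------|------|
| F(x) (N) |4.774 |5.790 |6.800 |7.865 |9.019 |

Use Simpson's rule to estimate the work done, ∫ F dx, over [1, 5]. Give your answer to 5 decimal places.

27.33767

h = 1, n = 4.
(h/3)·[y₀ + 4y₁ + 2y₂ + 4y₃ + y₄] = 0.333333·(82.013) = 27.33767.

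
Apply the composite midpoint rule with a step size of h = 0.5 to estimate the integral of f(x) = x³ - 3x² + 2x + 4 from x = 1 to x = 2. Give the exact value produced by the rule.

3.71875

h = (2 − 1)/2 = 0.5.
Midpoints m₁,…,m₂ = 1.25, 1.75.
f(m₁)=3.765625, f(m₂)=3.671875.
h·[f(m₁) + f(m₂)] = 0.5·(7.4375) = 3.71875.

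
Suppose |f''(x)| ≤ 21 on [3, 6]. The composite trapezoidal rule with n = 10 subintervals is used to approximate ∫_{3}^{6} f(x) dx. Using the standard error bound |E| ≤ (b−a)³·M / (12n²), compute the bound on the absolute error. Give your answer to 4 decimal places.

0.4725

|E| ≤ (3)³·21 / (12·10²) = 567/1200 = 0.4725.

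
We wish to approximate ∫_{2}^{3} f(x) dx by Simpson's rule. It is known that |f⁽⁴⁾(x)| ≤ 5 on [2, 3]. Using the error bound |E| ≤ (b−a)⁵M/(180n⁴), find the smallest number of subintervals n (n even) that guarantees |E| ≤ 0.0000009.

14

Need 5/(180n⁴) ≤ 0.0000009.
n⁴ ≥ 5/(180·0.0000009) = 30864.2 ⇒ n ≥ 13.2545, so the smallest even n is 14. (n must be even for Simpson's rule.)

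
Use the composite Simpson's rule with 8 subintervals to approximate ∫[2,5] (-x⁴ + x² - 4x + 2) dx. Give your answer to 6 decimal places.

h = (5 − 2)/8 = 0.375.
Nodes x₀,…,x₈ = 2, 2.375, 2.75, 3.125, 3.5, 3.875, 4.25, 4.625, 5.
f(x) = -x⁴ + x² - 4x + 2: f₀=-18, f₁=-33.676025390625, f₂=-58.62890625, f₃=-96.101806640625, f₄=-149.8125, f₅=-223.953369140625, f₆=-323.19140625, f₇=-452.668212890625, f₈=-618.
(h/3)·[f₀ + 4f₁ + 2f₂ + 4f₃ + 2f₄ + 4f₅ + 2f₆ + 4f₇ + f₈] = 0.125·(-4924.86328125) = -615.607910.

-615.607910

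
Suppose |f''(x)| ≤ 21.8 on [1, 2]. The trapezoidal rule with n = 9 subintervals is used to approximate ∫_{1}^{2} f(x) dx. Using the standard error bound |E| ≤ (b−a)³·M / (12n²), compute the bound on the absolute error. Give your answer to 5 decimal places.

0.02243

|E| ≤ (1)³·21.8 / (12·9²) = 21.8/972 = 0.02243.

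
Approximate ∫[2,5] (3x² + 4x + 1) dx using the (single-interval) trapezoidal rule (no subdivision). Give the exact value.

T = (b−a)/2 · [f(2) + f(5)] = 1.5·[21 + 96] = 175.5.

175.5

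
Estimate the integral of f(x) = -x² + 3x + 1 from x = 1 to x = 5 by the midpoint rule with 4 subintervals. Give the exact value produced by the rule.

-1

h = (5 − 1)/4 = 1.
Midpoints m₁,…,m₄ = 1.5, 2.5, 3.5, 4.5.
f(m₁)=3.25, f(m₂)=2.25, f(m₃)=-0.75, f(m₄)=-5.75.
h·[f(m₁) + f(m₂) + f(m₃) + f(m₄)] = 1·(-1) = -1.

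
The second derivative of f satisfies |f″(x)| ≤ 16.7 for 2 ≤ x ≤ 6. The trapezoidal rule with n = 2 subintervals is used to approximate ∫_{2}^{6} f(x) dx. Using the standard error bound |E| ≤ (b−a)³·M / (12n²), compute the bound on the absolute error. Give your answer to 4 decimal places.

|E| ≤ (4)³·16.7 / (12·2²) = 1068.8/48 = 22.2667.

22.2667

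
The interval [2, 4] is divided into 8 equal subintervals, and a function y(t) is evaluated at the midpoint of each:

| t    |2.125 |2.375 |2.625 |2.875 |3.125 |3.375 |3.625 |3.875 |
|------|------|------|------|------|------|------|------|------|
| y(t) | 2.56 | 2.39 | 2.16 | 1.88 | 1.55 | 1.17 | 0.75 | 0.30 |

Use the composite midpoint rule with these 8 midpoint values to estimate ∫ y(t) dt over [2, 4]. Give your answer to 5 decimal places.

h = 0.25, n = 8.
h·[y(m₁) + y(m₂) + y(m₃) + y(m₄) + y(m₅) + y(m₆) + y(m₇) + y(m₈)] = 0.25·(12.76) = 3.19000.

3.19000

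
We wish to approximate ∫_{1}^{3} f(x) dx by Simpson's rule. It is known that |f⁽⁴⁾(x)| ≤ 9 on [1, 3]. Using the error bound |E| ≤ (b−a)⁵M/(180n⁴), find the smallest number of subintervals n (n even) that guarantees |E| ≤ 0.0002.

10

Need 288/(180n⁴) ≤ 0.0002.
n⁴ ≥ 288/(180·0.0002) = 8000 ⇒ n ≥ 9.4574, so the smallest even n is 10. (n must be even for Simpson's rule.)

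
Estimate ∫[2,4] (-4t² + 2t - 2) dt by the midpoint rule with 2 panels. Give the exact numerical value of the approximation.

h = (4 − 2)/2 = 1.
Midpoints m₁,…,m₂ = 2.5, 3.5.
f(m₁)=-22, f(m₂)=-44.
h·[f(m₁) + f(m₂)] = 1·(-66) = -66.

-66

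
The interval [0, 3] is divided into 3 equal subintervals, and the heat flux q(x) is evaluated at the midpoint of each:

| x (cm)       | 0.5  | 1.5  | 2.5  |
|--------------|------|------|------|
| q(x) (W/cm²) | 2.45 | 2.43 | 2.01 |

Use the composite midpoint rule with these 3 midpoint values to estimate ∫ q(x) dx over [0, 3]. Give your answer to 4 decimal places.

h = 1, n = 3.
h·[y(m₁) + y(m₂) + y(m₃)] = 1·(6.89) = 6.8900.

6.8900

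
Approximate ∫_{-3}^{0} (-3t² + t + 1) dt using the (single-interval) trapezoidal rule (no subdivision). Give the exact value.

T = (b−a)/2 · [f(-3) + f(0)] = 1.5·[(-29) + 1] = -42.

-42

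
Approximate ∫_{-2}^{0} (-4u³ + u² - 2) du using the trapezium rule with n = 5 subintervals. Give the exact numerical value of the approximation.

15.36

h = (0 − (-2))/5 = 0.4.
Nodes u₀,…,u₅ = -2, -1.6, -1.2, -0.8, -0.4, 0.
f(u) = -4u³ + u² - 2: f₀=34, f₁=16.944, f₂=6.352, f₃=0.688, f₄=-1.584, f₅=-2.
(h/2)·[f₀ + 2f₁ + 2f₂ + 2f₃ + 2f₄ + f₅] = 0.2·(76.8) = 15.36.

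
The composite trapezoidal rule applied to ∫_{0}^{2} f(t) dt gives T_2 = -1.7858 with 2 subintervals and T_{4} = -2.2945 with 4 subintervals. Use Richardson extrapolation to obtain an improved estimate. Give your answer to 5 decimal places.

R = (4·T_{4} − T_2) / 3 = (4·(-2.2945) − (-1.7858))/3 = (-7.3922)/3 = -2.46407.

-2.46407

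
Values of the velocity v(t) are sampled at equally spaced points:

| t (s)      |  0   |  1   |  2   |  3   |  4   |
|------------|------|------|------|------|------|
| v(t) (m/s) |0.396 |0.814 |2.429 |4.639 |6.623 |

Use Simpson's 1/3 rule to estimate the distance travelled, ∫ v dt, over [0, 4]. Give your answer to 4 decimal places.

11.2297

h = 1, n = 4.
(h/3)·[y₀ + 4y₁ + 2y₂ + 4y₃ + y₄] = 0.333333·(33.689) = 11.2297.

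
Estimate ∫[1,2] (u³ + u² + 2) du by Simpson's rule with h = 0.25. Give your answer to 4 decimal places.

h = (2 − 1)/4 = 0.25.
Nodes u₀,…,u₄ = 1, 1.25, 1.5, 1.75, 2.
f(u) = u³ + u² + 2: f₀=4, f₁=5.515625, f₂=7.625, f₃=10.421875, f₄=14.
(h/3)·[f₀ + 4f₁ + 2f₂ + 4f₃ + f₄] = 0.083333·(97) = 8.0833.

8.0833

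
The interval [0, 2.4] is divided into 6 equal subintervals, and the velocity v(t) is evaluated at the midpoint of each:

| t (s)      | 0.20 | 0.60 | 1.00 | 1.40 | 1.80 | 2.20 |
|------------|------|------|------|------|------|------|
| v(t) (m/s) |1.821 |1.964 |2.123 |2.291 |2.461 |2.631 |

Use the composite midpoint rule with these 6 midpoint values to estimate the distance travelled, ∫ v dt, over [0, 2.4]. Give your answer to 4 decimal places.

h = 0.4, n = 6.
h·[y(m₁) + y(m₂) + y(m₃) + y(m₄) + y(m₅) + y(m₆)] = 0.4·(13.291) = 5.3164.

5.3164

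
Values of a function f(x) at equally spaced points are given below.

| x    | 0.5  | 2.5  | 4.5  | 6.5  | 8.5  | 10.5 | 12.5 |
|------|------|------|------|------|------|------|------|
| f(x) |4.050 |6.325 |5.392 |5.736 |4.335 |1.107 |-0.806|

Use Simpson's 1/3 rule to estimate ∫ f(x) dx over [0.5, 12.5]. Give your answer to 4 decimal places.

h = 2, n = 6.
(h/3)·[y₀ + 4y₁ + 2y₂ + 4y₃ + 2y₄ + 4y₅ + y₆] = 0.666667·(75.370) = 50.2467.

50.2467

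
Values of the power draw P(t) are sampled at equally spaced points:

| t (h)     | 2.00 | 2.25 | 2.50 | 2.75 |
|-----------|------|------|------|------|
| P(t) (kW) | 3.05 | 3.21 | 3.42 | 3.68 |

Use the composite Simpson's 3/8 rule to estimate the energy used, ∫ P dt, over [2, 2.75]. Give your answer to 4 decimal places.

h = 0.25, n = 3.
(3h/8)·[y₀ + 3y₁ + 3y₂ + y₃] = 0.09375·(26.62) = 2.4956.

2.4956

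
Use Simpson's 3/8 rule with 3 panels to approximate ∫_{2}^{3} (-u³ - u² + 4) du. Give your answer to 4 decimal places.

h = (3 − 2)/3 = 0.333333.
Nodes u₀,…,u₃ = 2, 2.333333, 2.666667, 3.
f(u) = -u³ - u² + 4: f₀=-8, f₁=-14.148148, f₂=-22.074074, f₃=-32.
(3h/8)·[f₀ + 3f₁ + 3f₂ + f₃] = 0.125·(-148.666667) = -18.5833.

-18.5833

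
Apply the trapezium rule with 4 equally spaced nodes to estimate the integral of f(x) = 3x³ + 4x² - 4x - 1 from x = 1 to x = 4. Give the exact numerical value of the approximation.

h = (4 − 1)/3 = 1.
Nodes x₀,…,x₃ = 1, 2, 3, 4.
f(x) = 3x³ + 4x² - 4x - 1: f₀=2, f₁=31, f₂=104, f₃=239.
(h/2)·[f₀ + 2f₁ + 2f₂ + f₃] = 0.5·(511) = 255.5.

255.5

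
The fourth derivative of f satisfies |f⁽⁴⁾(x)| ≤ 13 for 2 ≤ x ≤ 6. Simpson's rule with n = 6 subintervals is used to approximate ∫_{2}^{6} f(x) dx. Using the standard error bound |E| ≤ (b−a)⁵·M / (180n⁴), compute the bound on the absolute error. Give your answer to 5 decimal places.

0.05706

|E| ≤ (4)⁵·13 / (180·6⁴) = 13312/233280 = 0.05706.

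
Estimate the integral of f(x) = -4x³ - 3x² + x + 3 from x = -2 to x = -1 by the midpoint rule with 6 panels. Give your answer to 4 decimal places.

h = (-1 − (-2))/6 = 0.166667.
Midpoints m₁,…,m₆ = -1.916667, -1.75, -1.583333, -1.416667, -1.25, -1.083333.
f(m₁)=18.226852, f(m₂)=13.5, f(m₃)=9.773148, f(m₄)=6.935185, f(m₅)=4.875, f(m₆)=3.481481.
h·[f(m₁) + f(m₂) + f(m₃) + f(m₄) + f(m₅) + f(m₆)] = 0.166667·(56.791667) = 9.4653.

9.4653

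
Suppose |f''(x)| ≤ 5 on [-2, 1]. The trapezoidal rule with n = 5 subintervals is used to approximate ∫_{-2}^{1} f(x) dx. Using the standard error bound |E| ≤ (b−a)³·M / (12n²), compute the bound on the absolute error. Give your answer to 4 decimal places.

0.4500

|E| ≤ (3)³·5 / (12·5²) = 135/300 = 0.4500.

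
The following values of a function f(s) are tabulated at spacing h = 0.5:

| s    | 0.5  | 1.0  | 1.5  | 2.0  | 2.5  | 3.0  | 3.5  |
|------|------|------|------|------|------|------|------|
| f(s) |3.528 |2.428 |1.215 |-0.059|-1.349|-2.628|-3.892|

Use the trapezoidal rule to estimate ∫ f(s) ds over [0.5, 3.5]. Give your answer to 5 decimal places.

-0.28750

h = 0.5, n = 6.
(h/2)·[y₀ + 2y₁ + 2y₂ + 2y₃ + 2y₄ + 2y₅ + y₆] = 0.25·(-1.150) = -0.28750.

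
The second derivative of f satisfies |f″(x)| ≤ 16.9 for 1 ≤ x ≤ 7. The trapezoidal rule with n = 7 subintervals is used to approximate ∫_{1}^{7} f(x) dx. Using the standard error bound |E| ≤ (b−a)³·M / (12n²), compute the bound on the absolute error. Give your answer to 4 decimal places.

6.2082

|E| ≤ (6)³·16.9 / (12·7²) = 3650.4/588 = 6.2082.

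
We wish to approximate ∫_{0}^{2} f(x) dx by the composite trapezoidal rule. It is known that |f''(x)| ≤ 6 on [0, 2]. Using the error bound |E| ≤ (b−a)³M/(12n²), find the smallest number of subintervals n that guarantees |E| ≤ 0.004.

Need 48/(12n²) ≤ 0.004.
n² ≥ 48/(12·0.004) = 1000 ⇒ n ≥ 31.6228, so the smallest n is 32.

32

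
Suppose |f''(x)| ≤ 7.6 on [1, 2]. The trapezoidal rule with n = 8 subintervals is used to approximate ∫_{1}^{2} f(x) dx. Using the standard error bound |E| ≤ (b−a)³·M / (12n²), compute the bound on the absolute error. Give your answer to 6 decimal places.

0.009896

|E| ≤ (1)³·7.6 / (12·8²) = 7.6/768 = 0.009896.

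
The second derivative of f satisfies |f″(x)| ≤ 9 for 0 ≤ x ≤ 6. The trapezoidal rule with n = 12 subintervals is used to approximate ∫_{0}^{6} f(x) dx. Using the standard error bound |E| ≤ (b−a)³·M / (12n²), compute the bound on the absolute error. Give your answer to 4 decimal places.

|E| ≤ (6)³·9 / (12·12²) = 1944/1728 = 1.1250.

1.1250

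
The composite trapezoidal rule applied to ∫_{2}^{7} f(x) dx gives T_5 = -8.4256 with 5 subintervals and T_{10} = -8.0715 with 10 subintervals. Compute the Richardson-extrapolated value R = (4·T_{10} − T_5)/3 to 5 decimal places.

R = (4·T_{10} − T_5) / 3 = (4·(-8.0715) − (-8.4256))/3 = (-23.8604)/3 = -7.95347.

-7.95347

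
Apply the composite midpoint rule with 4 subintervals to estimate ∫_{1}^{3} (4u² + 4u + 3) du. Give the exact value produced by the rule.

56.5

h = (3 − 1)/4 = 0.5.
Midpoints m₁,…,m₄ = 1.25, 1.75, 2.25, 2.75.
f(m₁)=14.25, f(m₂)=22.25, f(m₃)=32.25, f(m₄)=44.25.
h·[f(m₁) + f(m₂) + f(m₃) + f(m₄)] = 0.5·(113) = 56.5.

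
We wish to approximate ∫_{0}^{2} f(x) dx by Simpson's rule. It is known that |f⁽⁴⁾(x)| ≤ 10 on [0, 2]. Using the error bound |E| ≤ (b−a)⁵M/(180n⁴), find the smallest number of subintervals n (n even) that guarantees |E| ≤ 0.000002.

32

Need 320/(180n⁴) ≤ 0.000002.
n⁴ ≥ 320/(180·0.000002) = 888889 ⇒ n ≥ 30.7052, so the smallest even n is 32. (n must be even for Simpson's rule.)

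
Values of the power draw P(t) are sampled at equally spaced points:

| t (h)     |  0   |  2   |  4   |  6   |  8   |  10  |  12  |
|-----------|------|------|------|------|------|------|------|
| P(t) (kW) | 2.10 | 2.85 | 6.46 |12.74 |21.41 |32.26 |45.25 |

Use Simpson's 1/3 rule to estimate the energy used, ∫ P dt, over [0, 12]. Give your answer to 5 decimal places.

h = 2, n = 6.
(h/3)·[y₀ + 4y₁ + 2y₂ + 4y₃ + 2y₄ + 4y₅ + y₆] = 0.666667·(294.49) = 196.32667.

196.32667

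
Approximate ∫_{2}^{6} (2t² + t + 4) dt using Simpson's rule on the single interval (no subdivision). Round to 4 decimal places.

170.6667

S = (b−a)/6 · [f(2) + 4f(4) + f(6)] = 0.666667·[14 + 4·40 + 82] = 170.6667.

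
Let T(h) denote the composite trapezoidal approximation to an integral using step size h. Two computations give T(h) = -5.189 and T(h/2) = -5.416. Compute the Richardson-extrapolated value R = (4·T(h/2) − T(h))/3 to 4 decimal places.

-5.4917

R = (4·T(h/2) − T(h)) / 3 = (4·(-5.416) − (-5.189))/3 = (-16.475)/3 = -5.4917.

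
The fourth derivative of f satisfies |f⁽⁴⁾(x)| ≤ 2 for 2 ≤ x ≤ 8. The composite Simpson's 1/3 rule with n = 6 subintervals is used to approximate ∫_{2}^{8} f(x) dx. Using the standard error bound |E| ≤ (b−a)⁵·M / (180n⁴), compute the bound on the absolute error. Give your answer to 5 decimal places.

0.06667

|E| ≤ (6)⁵·2 / (180·6⁴) = 15552/233280 = 0.06667.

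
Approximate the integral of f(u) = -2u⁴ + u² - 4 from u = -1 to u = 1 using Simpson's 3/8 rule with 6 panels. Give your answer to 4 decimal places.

-8.1481

h = (1 − (-1))/6 = 0.333333.
Nodes u₀,…,u₆ = -1, -0.666667, -0.333333, 0, 0.333333, 0.666667, 1.
f(u) = -2u⁴ + u² - 4: f₀=-5, f₁=-3.950617, f₂=-3.913580, f₃=-4, f₄=-3.913580, f₅=-3.950617, f₆=-5.
(3h/8)·[f₀ + 3f₁ + 3f₂ + 2f₃ + 3f₄ + 3f₅ + f₆] = 0.125·(-65.185185) = -8.1481.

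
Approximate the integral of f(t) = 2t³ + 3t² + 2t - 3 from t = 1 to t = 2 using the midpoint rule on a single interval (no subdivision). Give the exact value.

M = (b−a)·f(1.5) = 1·(13.5) = 13.5.

13.5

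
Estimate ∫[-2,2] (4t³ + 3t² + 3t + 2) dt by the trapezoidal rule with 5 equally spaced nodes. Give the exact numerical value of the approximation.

h = (2 − (-2))/4 = 1.
Nodes t₀,…,t₄ = -2, -1, 0, 1, 2.
f(t) = 4t³ + 3t² + 3t + 2: f₀=-24, f₁=-2, f₂=2, f₃=12, f₄=52.
(h/2)·[f₀ + 2f₁ + 2f₂ + 2f₃ + f₄] = 0.5·(52) = 26.

26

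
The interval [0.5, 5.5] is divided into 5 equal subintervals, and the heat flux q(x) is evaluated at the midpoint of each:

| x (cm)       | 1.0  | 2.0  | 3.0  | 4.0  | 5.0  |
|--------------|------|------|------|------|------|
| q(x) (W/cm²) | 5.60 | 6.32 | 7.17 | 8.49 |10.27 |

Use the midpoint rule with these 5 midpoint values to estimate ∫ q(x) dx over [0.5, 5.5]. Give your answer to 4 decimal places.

h = 1, n = 5.
h·[y(m₁) + y(m₂) + y(m₃) + y(m₄) + y(m₅)] = 1·(37.85) = 37.8500.

37.8500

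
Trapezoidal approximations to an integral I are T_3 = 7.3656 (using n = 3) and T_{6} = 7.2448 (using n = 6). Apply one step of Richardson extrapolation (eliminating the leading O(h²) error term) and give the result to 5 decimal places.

R = (4·T_{6} − T_3) / 3 = (4·7.2448 − 7.3656)/3 = (21.6136)/3 = 7.20453.

7.20453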